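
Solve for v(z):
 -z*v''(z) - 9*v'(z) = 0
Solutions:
 v(z) = C1 + C2/z^8


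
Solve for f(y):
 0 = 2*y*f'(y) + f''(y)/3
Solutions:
 f(y) = C1 + C2*erf(sqrt(3)*y)


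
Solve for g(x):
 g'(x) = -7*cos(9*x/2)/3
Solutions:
 g(x) = C1 - 14*sin(9*x/2)/27


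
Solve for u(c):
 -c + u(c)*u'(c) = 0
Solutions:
 u(c) = -sqrt(C1 + c^2)
 u(c) = sqrt(C1 + c^2)


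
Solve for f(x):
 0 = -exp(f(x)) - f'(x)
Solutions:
 f(x) = log(1/(C1 + x))


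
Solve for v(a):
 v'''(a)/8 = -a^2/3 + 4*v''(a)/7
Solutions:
 v(a) = C1 + C2*a + C3*exp(32*a/7) + 7*a^4/144 + 49*a^3/1152 + 343*a^2/12288


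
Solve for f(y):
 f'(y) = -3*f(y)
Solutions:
 f(y) = C1*exp(-3*y)


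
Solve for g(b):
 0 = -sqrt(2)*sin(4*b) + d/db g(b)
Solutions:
 g(b) = C1 - sqrt(2)*cos(4*b)/4


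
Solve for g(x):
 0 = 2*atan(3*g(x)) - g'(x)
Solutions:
 Integral(1/atan(3*_y), (_y, g(x))) = C1 + 2*x


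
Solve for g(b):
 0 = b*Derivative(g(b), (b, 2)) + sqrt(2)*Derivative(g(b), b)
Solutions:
 g(b) = C1 + C2*b^(1 - sqrt(2))


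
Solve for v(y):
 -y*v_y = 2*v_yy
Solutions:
 v(y) = C1 + C2*erf(y/2)


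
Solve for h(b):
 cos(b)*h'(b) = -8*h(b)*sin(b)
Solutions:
 h(b) = C1*cos(b)^8


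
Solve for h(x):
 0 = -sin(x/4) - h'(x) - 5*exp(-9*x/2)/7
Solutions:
 h(x) = C1 + 4*cos(x/4) + 10*exp(-9*x/2)/63


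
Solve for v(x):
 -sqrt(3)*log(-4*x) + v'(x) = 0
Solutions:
 v(x) = C1 + sqrt(3)*x*log(-x) + sqrt(3)*x*(-1 + 2*log(2))


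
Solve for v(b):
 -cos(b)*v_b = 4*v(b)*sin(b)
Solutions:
 v(b) = C1*cos(b)^4


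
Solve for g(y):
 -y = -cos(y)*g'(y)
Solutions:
 g(y) = C1 + Integral(y/cos(y), y)


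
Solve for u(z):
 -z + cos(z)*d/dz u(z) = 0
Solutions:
 u(z) = C1 + Integral(z/cos(z), z)


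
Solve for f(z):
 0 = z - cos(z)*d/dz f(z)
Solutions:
 f(z) = C1 + Integral(z/cos(z), z)


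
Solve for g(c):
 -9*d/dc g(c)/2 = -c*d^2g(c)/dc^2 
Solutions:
 g(c) = C1 + C2*c^(11/2)


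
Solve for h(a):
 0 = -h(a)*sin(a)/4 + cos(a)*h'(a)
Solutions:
 h(a) = C1/cos(a)^(1/4)


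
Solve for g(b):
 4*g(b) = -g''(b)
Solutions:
 g(b) = C1*sin(2*b) + C2*cos(2*b)


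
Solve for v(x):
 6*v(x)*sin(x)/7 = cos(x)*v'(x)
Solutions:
 v(x) = C1/cos(x)^(6/7)


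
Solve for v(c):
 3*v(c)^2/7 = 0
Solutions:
 v(c) = 0


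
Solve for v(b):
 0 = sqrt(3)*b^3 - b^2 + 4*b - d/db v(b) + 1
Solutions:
 v(b) = C1 + sqrt(3)*b^4/4 - b^3/3 + 2*b^2 + b


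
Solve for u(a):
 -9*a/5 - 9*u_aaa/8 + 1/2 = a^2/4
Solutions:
 u(a) = C1 + C2*a + C3*a^2 - a^5/270 - a^4/15 + 2*a^3/27


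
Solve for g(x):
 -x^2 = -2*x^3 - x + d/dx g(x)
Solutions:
 g(x) = C1 + x^4/2 - x^3/3 + x^2/2


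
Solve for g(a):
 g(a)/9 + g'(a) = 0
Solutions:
 g(a) = C1*exp(-a/9)


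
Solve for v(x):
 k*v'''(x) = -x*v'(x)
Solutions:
 v(x) = C1 + Integral(C2*airyai(x*(-1/k)^(1/3)) + C3*airybi(x*(-1/k)^(1/3)), x)


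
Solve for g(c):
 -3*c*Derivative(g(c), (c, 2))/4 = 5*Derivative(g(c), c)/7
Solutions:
 g(c) = C1 + C2*c^(1/21)


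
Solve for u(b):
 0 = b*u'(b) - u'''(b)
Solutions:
 u(b) = C1 + Integral(C2*airyai(b) + C3*airybi(b), b)


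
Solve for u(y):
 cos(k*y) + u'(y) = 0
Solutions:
 u(y) = C1 - sin(k*y)/k


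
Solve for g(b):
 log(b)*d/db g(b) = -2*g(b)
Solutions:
 g(b) = C1*exp(-2*li(b))


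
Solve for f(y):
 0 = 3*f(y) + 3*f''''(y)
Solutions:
 f(y) = (C1*sin(sqrt(2)*y/2) + C2*cos(sqrt(2)*y/2))*exp(-sqrt(2)*y/2) + (C3*sin(sqrt(2)*y/2) + C4*cos(sqrt(2)*y/2))*exp(sqrt(2)*y/2)


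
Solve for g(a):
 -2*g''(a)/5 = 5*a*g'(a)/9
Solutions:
 g(a) = C1 + C2*erf(5*a/6)


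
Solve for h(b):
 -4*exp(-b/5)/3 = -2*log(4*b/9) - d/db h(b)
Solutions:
 h(b) = C1 - 2*b*log(b) + 2*b*(-2*log(2) + 1 + 2*log(3)) - 20*exp(-b/5)/3


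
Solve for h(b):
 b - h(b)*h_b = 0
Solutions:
 h(b) = -sqrt(C1 + b^2)
 h(b) = sqrt(C1 + b^2)


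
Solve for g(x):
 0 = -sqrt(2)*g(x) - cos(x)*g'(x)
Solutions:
 g(x) = C1*(sin(x) - 1)^(sqrt(2)/2)/(sin(x) + 1)^(sqrt(2)/2)


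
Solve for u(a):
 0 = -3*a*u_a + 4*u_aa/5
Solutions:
 u(a) = C1 + C2*erfi(sqrt(30)*a/4)


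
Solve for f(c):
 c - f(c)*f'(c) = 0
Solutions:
 f(c) = -sqrt(C1 + c^2)
 f(c) = sqrt(C1 + c^2)


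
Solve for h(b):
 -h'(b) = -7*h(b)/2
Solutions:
 h(b) = C1*exp(7*b/2)


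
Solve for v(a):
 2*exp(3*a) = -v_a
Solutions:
 v(a) = C1 - 2*exp(3*a)/3


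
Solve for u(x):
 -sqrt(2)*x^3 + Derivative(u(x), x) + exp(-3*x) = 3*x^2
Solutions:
 u(x) = C1 + sqrt(2)*x^4/4 + x^3 + exp(-3*x)/3


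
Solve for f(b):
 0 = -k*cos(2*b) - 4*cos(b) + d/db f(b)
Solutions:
 f(b) = C1 + k*sin(2*b)/2 + 4*sin(b)


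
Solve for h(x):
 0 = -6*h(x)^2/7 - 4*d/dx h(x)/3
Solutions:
 h(x) = 14/(C1 + 9*x)


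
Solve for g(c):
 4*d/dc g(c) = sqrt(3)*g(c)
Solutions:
 g(c) = C1*exp(sqrt(3)*c/4)


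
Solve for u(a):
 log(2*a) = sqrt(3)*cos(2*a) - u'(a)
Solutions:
 u(a) = C1 - a*log(a) - a*log(2) + a + sqrt(3)*sin(2*a)/2


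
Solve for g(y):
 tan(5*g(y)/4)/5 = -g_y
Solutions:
 g(y) = -4*asin(C1*exp(-y/4))/5 + 4*pi/5
 g(y) = 4*asin(C1*exp(-y/4))/5


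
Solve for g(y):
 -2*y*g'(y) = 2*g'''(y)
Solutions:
 g(y) = C1 + Integral(C2*airyai(-y) + C3*airybi(-y), y)


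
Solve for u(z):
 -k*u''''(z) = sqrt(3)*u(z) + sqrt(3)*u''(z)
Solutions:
 u(z) = C1*exp(-sqrt(2)*z*sqrt((-sqrt(-4*sqrt(3)*k + 3) - sqrt(3))/k)/2) + C2*exp(sqrt(2)*z*sqrt((-sqrt(-4*sqrt(3)*k + 3) - sqrt(3))/k)/2) + C3*exp(-sqrt(2)*z*sqrt((sqrt(-4*sqrt(3)*k + 3) - sqrt(3))/k)/2) + C4*exp(sqrt(2)*z*sqrt((sqrt(-4*sqrt(3)*k + 3) - sqrt(3))/k)/2)


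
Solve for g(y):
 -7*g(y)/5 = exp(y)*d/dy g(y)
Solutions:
 g(y) = C1*exp(7*exp(-y)/5)


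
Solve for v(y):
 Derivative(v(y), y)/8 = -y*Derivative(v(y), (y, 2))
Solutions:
 v(y) = C1 + C2*y^(7/8)


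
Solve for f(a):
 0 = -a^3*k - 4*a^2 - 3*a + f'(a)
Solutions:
 f(a) = C1 + a^4*k/4 + 4*a^3/3 + 3*a^2/2


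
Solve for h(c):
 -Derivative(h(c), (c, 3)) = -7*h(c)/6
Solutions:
 h(c) = C3*exp(6^(2/3)*7^(1/3)*c/6) + (C1*sin(2^(2/3)*3^(1/6)*7^(1/3)*c/4) + C2*cos(2^(2/3)*3^(1/6)*7^(1/3)*c/4))*exp(-6^(2/3)*7^(1/3)*c/12)


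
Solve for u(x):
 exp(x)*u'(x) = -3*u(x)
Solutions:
 u(x) = C1*exp(3*exp(-x))


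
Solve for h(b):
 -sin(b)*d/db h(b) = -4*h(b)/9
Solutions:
 h(b) = C1*(cos(b) - 1)^(2/9)/(cos(b) + 1)^(2/9)


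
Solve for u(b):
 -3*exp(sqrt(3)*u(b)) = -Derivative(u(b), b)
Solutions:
 u(b) = sqrt(3)*(2*log(-1/(C1 + 3*b)) - log(3))/6


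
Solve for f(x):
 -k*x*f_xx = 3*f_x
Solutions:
 f(x) = C1 + x^(((re(k) - 3)*re(k) + im(k)^2)/(re(k)^2 + im(k)^2))*(C2*sin(3*log(x)*Abs(im(k))/(re(k)^2 + im(k)^2)) + C3*cos(3*log(x)*im(k)/(re(k)^2 + im(k)^2)))


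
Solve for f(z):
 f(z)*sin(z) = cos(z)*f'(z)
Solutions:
 f(z) = C1/cos(z)


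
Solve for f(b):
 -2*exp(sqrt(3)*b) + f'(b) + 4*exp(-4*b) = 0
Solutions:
 f(b) = C1 + 2*sqrt(3)*exp(sqrt(3)*b)/3 + exp(-4*b)


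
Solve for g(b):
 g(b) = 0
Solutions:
 g(b) = 0


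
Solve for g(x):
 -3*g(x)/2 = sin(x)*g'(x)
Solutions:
 g(x) = C1*(cos(x) + 1)^(3/4)/(cos(x) - 1)^(3/4)


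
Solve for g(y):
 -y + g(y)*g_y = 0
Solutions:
 g(y) = -sqrt(C1 + y^2)
 g(y) = sqrt(C1 + y^2)


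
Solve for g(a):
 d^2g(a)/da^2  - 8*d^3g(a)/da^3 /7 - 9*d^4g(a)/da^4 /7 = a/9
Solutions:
 g(a) = C1 + C2*a + C3*exp(a*(-4 + sqrt(79))/9) + C4*exp(-a*(4 + sqrt(79))/9) + a^3/54 + 4*a^2/63


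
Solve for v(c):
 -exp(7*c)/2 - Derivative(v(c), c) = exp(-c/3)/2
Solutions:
 v(c) = C1 - exp(7*c)/14 + 3*exp(-c/3)/2


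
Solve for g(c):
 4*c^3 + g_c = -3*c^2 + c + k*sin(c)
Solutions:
 g(c) = C1 - c^4 - c^3 + c^2/2 - k*cos(c)


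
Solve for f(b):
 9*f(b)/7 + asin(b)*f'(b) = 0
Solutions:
 f(b) = C1*exp(-9*Integral(1/asin(b), b)/7)


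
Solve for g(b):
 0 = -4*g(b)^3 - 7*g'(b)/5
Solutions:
 g(b) = -sqrt(14)*sqrt(-1/(C1 - 20*b))/2
 g(b) = sqrt(14)*sqrt(-1/(C1 - 20*b))/2


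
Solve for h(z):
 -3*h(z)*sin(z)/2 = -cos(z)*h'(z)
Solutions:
 h(z) = C1/cos(z)^(3/2)


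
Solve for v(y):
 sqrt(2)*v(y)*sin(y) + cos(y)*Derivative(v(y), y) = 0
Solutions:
 v(y) = C1*cos(y)^(sqrt(2))


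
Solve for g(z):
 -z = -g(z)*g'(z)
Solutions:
 g(z) = -sqrt(C1 + z^2)
 g(z) = sqrt(C1 + z^2)


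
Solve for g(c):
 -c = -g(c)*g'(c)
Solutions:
 g(c) = -sqrt(C1 + c^2)
 g(c) = sqrt(C1 + c^2)


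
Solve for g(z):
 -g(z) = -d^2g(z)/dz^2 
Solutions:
 g(z) = C1*exp(-z) + C2*exp(z)


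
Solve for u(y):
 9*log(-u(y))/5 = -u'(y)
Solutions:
 -li(-u(y)) = C1 - 9*y/5


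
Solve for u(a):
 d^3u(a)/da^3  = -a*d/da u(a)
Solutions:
 u(a) = C1 + Integral(C2*airyai(-a) + C3*airybi(-a), a)


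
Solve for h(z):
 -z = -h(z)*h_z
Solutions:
 h(z) = -sqrt(C1 + z^2)
 h(z) = sqrt(C1 + z^2)


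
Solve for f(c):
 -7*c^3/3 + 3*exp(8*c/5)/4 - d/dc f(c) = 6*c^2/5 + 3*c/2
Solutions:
 f(c) = C1 - 7*c^4/12 - 2*c^3/5 - 3*c^2/4 + 15*exp(8*c/5)/32


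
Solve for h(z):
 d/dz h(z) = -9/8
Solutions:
 h(z) = C1 - 9*z/8


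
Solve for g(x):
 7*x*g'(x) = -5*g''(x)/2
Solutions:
 g(x) = C1 + C2*erf(sqrt(35)*x/5)


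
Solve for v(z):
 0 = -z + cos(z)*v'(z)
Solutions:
 v(z) = C1 + Integral(z/cos(z), z)


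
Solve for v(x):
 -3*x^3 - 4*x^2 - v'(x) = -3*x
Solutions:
 v(x) = C1 - 3*x^4/4 - 4*x^3/3 + 3*x^2/2


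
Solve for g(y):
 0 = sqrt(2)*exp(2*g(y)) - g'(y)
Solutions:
 g(y) = log(-sqrt(-1/(C1 + sqrt(2)*y))) - log(2)/2
 g(y) = log(-1/(C1 + sqrt(2)*y))/2 - log(2)/2


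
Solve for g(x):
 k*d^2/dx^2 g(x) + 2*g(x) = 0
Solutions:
 g(x) = C1*exp(-sqrt(2)*x*sqrt(-1/k)) + C2*exp(sqrt(2)*x*sqrt(-1/k))


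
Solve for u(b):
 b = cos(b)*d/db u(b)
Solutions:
 u(b) = C1 + Integral(b/cos(b), b)


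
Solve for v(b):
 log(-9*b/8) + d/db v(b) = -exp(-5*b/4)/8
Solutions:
 v(b) = C1 - b*log(-b) + b*(-2*log(3) + 1 + 3*log(2)) + exp(-5*b/4)/10


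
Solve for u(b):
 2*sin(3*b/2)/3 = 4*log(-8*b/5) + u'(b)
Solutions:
 u(b) = C1 - 4*b*log(-b) - 12*b*log(2) + 4*b + 4*b*log(5) - 4*cos(3*b/2)/9


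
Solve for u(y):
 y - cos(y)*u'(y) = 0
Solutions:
 u(y) = C1 + Integral(y/cos(y), y)


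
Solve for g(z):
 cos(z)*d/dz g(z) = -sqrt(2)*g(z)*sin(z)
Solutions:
 g(z) = C1*cos(z)^(sqrt(2))


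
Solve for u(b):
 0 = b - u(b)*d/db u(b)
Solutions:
 u(b) = -sqrt(C1 + b^2)
 u(b) = sqrt(C1 + b^2)


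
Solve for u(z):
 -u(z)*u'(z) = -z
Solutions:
 u(z) = -sqrt(C1 + z^2)
 u(z) = sqrt(C1 + z^2)


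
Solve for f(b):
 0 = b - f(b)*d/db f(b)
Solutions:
 f(b) = -sqrt(C1 + b^2)
 f(b) = sqrt(C1 + b^2)


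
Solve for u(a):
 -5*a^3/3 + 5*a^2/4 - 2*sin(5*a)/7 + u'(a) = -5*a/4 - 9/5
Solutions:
 u(a) = C1 + 5*a^4/12 - 5*a^3/12 - 5*a^2/8 - 9*a/5 - 2*cos(5*a)/35


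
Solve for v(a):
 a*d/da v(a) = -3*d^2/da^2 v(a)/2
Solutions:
 v(a) = C1 + C2*erf(sqrt(3)*a/3)


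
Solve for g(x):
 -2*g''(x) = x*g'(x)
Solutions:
 g(x) = C1 + C2*erf(x/2)


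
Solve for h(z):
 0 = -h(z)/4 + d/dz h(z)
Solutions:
 h(z) = C1*exp(z/4)


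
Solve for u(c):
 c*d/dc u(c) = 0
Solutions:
 u(c) = C1


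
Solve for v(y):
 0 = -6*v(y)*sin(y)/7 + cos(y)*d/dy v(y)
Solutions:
 v(y) = C1/cos(y)^(6/7)


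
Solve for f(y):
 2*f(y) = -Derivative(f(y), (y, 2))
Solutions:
 f(y) = C1*sin(sqrt(2)*y) + C2*cos(sqrt(2)*y)


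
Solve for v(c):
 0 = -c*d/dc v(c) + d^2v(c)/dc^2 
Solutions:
 v(c) = C1 + C2*erfi(sqrt(2)*c/2)


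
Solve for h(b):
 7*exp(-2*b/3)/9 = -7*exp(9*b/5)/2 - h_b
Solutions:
 h(b) = C1 - 35*exp(9*b/5)/18 + 7*exp(-2*b/3)/6


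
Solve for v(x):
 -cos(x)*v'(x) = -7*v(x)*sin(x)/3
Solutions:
 v(x) = C1/cos(x)^(7/3)


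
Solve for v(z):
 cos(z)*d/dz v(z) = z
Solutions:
 v(z) = C1 + Integral(z/cos(z), z)


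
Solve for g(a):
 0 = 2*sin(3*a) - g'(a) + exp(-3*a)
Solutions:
 g(a) = C1 - 2*cos(3*a)/3 - exp(-3*a)/3


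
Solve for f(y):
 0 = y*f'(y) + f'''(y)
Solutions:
 f(y) = C1 + Integral(C2*airyai(-y) + C3*airybi(-y), y)


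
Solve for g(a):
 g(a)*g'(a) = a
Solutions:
 g(a) = -sqrt(C1 + a^2)
 g(a) = sqrt(C1 + a^2)


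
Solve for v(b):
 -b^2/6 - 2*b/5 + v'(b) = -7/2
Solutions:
 v(b) = C1 + b^3/18 + b^2/5 - 7*b/2


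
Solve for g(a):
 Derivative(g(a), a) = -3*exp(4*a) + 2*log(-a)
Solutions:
 g(a) = C1 + 2*a*log(-a) - 2*a - 3*exp(4*a)/4


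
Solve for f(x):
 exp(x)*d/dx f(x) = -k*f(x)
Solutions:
 f(x) = C1*exp(k*exp(-x))


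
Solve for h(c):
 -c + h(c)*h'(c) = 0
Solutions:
 h(c) = -sqrt(C1 + c^2)
 h(c) = sqrt(C1 + c^2)


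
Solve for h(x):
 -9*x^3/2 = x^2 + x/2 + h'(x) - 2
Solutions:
 h(x) = C1 - 9*x^4/8 - x^3/3 - x^2/4 + 2*x


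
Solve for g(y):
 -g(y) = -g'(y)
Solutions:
 g(y) = C1*exp(y)


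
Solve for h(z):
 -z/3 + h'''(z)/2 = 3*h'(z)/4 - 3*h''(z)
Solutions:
 h(z) = C1 + C2*exp(z*(-3 + sqrt(42)/2)) + C3*exp(-z*(3 + sqrt(42)/2)) - 2*z^2/9 - 16*z/9


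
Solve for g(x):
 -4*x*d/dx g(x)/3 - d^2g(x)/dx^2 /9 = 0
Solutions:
 g(x) = C1 + C2*erf(sqrt(6)*x)


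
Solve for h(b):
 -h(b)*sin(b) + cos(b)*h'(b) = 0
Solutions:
 h(b) = C1/cos(b)


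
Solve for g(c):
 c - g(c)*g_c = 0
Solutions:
 g(c) = -sqrt(C1 + c^2)
 g(c) = sqrt(C1 + c^2)


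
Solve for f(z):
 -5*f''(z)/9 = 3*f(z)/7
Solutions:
 f(z) = C1*sin(3*sqrt(105)*z/35) + C2*cos(3*sqrt(105)*z/35)


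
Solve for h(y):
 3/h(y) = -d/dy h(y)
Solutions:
 h(y) = -sqrt(C1 - 6*y)
 h(y) = sqrt(C1 - 6*y)


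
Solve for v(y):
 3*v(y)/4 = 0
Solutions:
 v(y) = 0


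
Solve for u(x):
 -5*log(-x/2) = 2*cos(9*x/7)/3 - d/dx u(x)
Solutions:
 u(x) = C1 + 5*x*log(-x) - 5*x - 5*x*log(2) + 14*sin(9*x/7)/27


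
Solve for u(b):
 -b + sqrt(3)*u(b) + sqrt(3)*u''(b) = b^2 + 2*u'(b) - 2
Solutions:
 u(b) = sqrt(3)*b^2/3 + sqrt(3)*b/3 + 4*b/3 + (C1*sin(sqrt(6)*b/3) + C2*cos(sqrt(6)*b/3))*exp(sqrt(3)*b/3) - 4*sqrt(3)/9 + 2/3


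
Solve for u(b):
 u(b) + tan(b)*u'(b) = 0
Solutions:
 u(b) = C1/sin(b)


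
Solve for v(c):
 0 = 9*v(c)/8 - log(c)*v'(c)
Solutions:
 v(c) = C1*exp(9*li(c)/8)


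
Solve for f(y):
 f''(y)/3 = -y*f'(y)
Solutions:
 f(y) = C1 + C2*erf(sqrt(6)*y/2)


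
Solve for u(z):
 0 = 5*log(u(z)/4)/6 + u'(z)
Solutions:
 -6*Integral(1/(-log(_y) + 2*log(2)), (_y, u(z)))/5 = C1 - z


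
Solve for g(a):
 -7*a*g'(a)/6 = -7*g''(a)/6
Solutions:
 g(a) = C1 + C2*erfi(sqrt(2)*a/2)


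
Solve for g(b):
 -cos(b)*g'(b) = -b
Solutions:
 g(b) = C1 + Integral(b/cos(b), b)


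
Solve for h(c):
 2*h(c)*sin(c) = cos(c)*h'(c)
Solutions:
 h(c) = C1/cos(c)^2


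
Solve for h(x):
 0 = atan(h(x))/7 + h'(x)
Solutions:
 Integral(1/atan(_y), (_y, h(x))) = C1 - x/7


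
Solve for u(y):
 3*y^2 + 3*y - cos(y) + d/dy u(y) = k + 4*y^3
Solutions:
 u(y) = C1 + k*y + y^4 - y^3 - 3*y^2/2 + sin(y)


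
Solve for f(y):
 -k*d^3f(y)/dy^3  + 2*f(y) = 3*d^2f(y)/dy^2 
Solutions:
 f(y) = C1*exp(-y*((sqrt(((-1 + k^(-2))^2 - 1/k^4)/k^2) - 1/k + k^(-3))^(1/3) + 1/k + 1/(k^2*(sqrt(((-1 + k^(-2))^2 - 1/k^4)/k^2) - 1/k + k^(-3))^(1/3)))) + C2*exp(y*((sqrt(((-1 + k^(-2))^2 - 1/k^4)/k^2) - 1/k + k^(-3))^(1/3)/2 - sqrt(3)*I*(sqrt(((-1 + k^(-2))^2 - 1/k^4)/k^2) - 1/k + k^(-3))^(1/3)/2 - 1/k - 2/(k^2*(-1 + sqrt(3)*I)*(sqrt(((-1 + k^(-2))^2 - 1/k^4)/k^2) - 1/k + k^(-3))^(1/3)))) + C3*exp(y*((sqrt(((-1 + k^(-2))^2 - 1/k^4)/k^2) - 1/k + k^(-3))^(1/3)/2 + sqrt(3)*I*(sqrt(((-1 + k^(-2))^2 - 1/k^4)/k^2) - 1/k + k^(-3))^(1/3)/2 - 1/k + 2/(k^2*(1 + sqrt(3)*I)*(sqrt(((-1 + k^(-2))^2 - 1/k^4)/k^2) - 1/k + k^(-3))^(1/3))))


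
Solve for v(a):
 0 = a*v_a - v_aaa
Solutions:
 v(a) = C1 + Integral(C2*airyai(a) + C3*airybi(a), a)


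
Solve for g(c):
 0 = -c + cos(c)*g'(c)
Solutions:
 g(c) = C1 + Integral(c/cos(c), c)


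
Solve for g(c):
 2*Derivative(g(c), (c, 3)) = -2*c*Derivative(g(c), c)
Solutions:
 g(c) = C1 + Integral(C2*airyai(-c) + C3*airybi(-c), c)


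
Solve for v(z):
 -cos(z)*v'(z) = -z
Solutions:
 v(z) = C1 + Integral(z/cos(z), z)


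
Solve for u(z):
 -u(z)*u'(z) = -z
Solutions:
 u(z) = -sqrt(C1 + z^2)
 u(z) = sqrt(C1 + z^2)


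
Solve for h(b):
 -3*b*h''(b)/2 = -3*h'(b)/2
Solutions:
 h(b) = C1 + C2*b^2


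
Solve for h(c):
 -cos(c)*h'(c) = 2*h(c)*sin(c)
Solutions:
 h(c) = C1*cos(c)^2


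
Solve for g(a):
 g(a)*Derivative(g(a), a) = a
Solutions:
 g(a) = -sqrt(C1 + a^2)
 g(a) = sqrt(C1 + a^2)


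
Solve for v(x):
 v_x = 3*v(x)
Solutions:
 v(x) = C1*exp(3*x)


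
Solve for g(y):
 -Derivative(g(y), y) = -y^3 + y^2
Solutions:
 g(y) = C1 + y^4/4 - y^3/3


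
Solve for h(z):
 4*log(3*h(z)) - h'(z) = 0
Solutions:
 -Integral(1/(log(_y) + log(3)), (_y, h(z)))/4 = C1 - z


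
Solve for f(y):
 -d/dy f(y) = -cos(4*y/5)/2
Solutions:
 f(y) = C1 + 5*sin(4*y/5)/8


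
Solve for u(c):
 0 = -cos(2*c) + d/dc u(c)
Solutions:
 u(c) = C1 + sin(2*c)/2


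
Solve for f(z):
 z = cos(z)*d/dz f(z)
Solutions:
 f(z) = C1 + Integral(z/cos(z), z)


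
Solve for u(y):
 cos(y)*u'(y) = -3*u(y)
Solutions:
 u(y) = C1*(sin(y) - 1)^(3/2)/(sin(y) + 1)^(3/2)


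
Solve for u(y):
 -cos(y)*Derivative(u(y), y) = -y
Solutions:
 u(y) = C1 + Integral(y/cos(y), y)


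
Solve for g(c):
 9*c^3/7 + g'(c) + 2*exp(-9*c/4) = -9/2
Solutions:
 g(c) = C1 - 9*c^4/28 - 9*c/2 + 8*exp(-9*c/4)/9


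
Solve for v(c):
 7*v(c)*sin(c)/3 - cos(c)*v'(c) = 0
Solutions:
 v(c) = C1/cos(c)^(7/3)


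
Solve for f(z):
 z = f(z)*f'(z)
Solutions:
 f(z) = -sqrt(C1 + z^2)
 f(z) = sqrt(C1 + z^2)


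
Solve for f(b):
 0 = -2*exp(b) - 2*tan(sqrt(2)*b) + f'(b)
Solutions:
 f(b) = C1 + 2*exp(b) - sqrt(2)*log(cos(sqrt(2)*b))


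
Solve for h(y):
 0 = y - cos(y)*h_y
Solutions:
 h(y) = C1 + Integral(y/cos(y), y)


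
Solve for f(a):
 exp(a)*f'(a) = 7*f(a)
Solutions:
 f(a) = C1*exp(-7*exp(-a))


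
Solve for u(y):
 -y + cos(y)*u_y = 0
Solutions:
 u(y) = C1 + Integral(y/cos(y), y)


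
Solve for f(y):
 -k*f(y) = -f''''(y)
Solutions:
 f(y) = C1*exp(-k^(1/4)*y) + C2*exp(k^(1/4)*y) + C3*exp(-I*k^(1/4)*y) + C4*exp(I*k^(1/4)*y)


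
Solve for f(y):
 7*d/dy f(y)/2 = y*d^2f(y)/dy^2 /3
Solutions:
 f(y) = C1 + C2*y^(23/2)


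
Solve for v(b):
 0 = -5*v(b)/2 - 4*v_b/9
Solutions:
 v(b) = C1*exp(-45*b/8)


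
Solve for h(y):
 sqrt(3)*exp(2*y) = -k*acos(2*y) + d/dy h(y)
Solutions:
 h(y) = C1 + k*(y*acos(2*y) - sqrt(1 - 4*y^2)/2) + sqrt(3)*exp(2*y)/2


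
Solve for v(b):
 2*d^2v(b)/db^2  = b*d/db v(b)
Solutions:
 v(b) = C1 + C2*erfi(b/2)


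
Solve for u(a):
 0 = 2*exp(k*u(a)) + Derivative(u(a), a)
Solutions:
 u(a) = Piecewise((log(1/(C1*k + 2*a*k))/k, Ne(k, 0)), (nan, True))
 u(a) = Piecewise((C1 - 2*a, Eq(k, 0)), (nan, True))


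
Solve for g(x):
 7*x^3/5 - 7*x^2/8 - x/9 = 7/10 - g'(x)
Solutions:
 g(x) = C1 - 7*x^4/20 + 7*x^3/24 + x^2/18 + 7*x/10


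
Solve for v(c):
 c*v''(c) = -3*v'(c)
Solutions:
 v(c) = C1 + C2/c^2


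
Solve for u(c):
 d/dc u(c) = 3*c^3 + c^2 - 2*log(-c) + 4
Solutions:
 u(c) = C1 + 3*c^4/4 + c^3/3 - 2*c*log(-c) + 6*c


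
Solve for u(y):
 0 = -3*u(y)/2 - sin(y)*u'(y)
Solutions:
 u(y) = C1*(cos(y) + 1)^(3/4)/(cos(y) - 1)^(3/4)


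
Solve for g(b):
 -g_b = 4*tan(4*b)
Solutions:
 g(b) = C1 + log(cos(4*b))


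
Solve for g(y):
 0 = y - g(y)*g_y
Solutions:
 g(y) = -sqrt(C1 + y^2)
 g(y) = sqrt(C1 + y^2)


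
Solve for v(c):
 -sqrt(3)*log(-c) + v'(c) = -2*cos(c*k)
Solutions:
 v(c) = C1 + sqrt(3)*c*(log(-c) - 1) - 2*Piecewise((sin(c*k)/k, Ne(k, 0)), (c, True))


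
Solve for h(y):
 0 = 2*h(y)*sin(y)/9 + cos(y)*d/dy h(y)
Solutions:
 h(y) = C1*cos(y)^(2/9)


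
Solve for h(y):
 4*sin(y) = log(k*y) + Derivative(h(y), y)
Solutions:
 h(y) = C1 - y*log(k*y) + y - 4*cos(y)


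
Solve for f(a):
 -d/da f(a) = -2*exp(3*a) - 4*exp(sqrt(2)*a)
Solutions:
 f(a) = C1 + 2*exp(3*a)/3 + 2*sqrt(2)*exp(sqrt(2)*a)


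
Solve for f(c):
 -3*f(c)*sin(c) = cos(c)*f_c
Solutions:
 f(c) = C1*cos(c)^3


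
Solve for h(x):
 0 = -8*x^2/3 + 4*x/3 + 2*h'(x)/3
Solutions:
 h(x) = C1 + 4*x^3/3 - x^2


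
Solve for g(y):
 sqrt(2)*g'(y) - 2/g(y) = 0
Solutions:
 g(y) = -sqrt(C1 + 2*sqrt(2)*y)
 g(y) = sqrt(C1 + 2*sqrt(2)*y)


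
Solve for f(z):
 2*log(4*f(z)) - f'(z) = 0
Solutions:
 -Integral(1/(log(_y) + 2*log(2)), (_y, f(z)))/2 = C1 - z


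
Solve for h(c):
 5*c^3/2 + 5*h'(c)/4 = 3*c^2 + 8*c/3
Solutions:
 h(c) = C1 - c^4/2 + 4*c^3/5 + 16*c^2/15


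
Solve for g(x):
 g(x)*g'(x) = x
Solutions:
 g(x) = -sqrt(C1 + x^2)
 g(x) = sqrt(C1 + x^2)


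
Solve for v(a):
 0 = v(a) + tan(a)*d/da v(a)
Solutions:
 v(a) = C1/sin(a)


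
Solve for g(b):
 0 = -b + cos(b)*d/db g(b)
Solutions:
 g(b) = C1 + Integral(b/cos(b), b)


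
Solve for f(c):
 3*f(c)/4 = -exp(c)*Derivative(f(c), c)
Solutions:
 f(c) = C1*exp(3*exp(-c)/4)


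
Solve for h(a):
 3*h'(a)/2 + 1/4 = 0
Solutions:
 h(a) = C1 - a/6


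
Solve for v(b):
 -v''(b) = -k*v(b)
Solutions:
 v(b) = C1*exp(-b*sqrt(k)) + C2*exp(b*sqrt(k))


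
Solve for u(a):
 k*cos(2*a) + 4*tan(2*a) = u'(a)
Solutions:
 u(a) = C1 + k*sin(2*a)/2 - 2*log(cos(2*a))


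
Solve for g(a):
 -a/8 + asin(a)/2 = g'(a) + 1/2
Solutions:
 g(a) = C1 - a^2/16 + a*asin(a)/2 - a/2 + sqrt(1 - a^2)/2


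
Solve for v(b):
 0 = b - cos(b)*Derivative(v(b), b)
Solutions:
 v(b) = C1 + Integral(b/cos(b), b)


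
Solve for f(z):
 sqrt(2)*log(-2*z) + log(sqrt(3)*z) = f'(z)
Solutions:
 f(z) = C1 + z*(1 + sqrt(2))*log(z) + z*(-sqrt(2) - 1 + log(3)/2 + sqrt(2)*log(2) + sqrt(2)*I*pi)


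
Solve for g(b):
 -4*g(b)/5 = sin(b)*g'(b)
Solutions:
 g(b) = C1*(cos(b) + 1)^(2/5)/(cos(b) - 1)^(2/5)


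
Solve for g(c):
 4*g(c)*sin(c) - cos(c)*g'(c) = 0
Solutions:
 g(c) = C1/cos(c)^4


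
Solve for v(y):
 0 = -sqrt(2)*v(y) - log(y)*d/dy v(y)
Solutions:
 v(y) = C1*exp(-sqrt(2)*li(y))


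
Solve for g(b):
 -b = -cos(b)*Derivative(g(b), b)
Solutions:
 g(b) = C1 + Integral(b/cos(b), b)


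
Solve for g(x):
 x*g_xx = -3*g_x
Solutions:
 g(x) = C1 + C2/x^2


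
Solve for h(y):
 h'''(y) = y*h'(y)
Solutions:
 h(y) = C1 + Integral(C2*airyai(y) + C3*airybi(y), y)


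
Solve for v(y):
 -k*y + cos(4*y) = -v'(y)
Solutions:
 v(y) = C1 + k*y^2/2 - sin(4*y)/4


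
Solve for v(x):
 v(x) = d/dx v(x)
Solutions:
 v(x) = C1*exp(x)


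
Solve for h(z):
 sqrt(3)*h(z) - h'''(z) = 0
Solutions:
 h(z) = C3*exp(3^(1/6)*z) + (C1*sin(3^(2/3)*z/2) + C2*cos(3^(2/3)*z/2))*exp(-3^(1/6)*z/2)


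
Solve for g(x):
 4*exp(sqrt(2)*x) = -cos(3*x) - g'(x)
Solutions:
 g(x) = C1 - 2*sqrt(2)*exp(sqrt(2)*x) - sin(3*x)/3


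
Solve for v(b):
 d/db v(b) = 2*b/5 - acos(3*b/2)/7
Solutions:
 v(b) = C1 + b^2/5 - b*acos(3*b/2)/7 + sqrt(4 - 9*b^2)/21


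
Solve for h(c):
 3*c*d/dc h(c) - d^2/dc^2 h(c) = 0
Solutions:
 h(c) = C1 + C2*erfi(sqrt(6)*c/2)


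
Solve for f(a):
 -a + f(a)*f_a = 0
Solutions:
 f(a) = -sqrt(C1 + a^2)
 f(a) = sqrt(C1 + a^2)


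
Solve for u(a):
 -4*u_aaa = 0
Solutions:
 u(a) = C1 + C2*a + C3*a^2


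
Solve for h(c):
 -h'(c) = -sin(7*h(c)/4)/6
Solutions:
 -c/6 + 2*log(cos(7*h(c)/4) - 1)/7 - 2*log(cos(7*h(c)/4) + 1)/7 = C1


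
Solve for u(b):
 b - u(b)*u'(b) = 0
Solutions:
 u(b) = -sqrt(C1 + b^2)
 u(b) = sqrt(C1 + b^2)


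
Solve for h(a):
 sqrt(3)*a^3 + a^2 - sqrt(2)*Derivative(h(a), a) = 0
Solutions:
 h(a) = C1 + sqrt(6)*a^4/8 + sqrt(2)*a^3/6


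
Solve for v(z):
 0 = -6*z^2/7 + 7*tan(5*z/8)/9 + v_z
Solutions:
 v(z) = C1 + 2*z^3/7 + 56*log(cos(5*z/8))/45


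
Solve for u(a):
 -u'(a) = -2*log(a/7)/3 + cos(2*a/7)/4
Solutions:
 u(a) = C1 + 2*a*log(a)/3 - 2*a*log(7)/3 - 2*a/3 - 7*sin(2*a/7)/8


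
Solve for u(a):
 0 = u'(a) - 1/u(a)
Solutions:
 u(a) = -sqrt(C1 + 2*a)
 u(a) = sqrt(C1 + 2*a)


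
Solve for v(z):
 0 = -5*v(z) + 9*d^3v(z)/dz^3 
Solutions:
 v(z) = C3*exp(15^(1/3)*z/3) + (C1*sin(3^(5/6)*5^(1/3)*z/6) + C2*cos(3^(5/6)*5^(1/3)*z/6))*exp(-15^(1/3)*z/6)


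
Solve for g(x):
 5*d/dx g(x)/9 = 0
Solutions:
 g(x) = C1


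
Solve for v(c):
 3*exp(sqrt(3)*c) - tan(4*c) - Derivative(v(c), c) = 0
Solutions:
 v(c) = C1 + sqrt(3)*exp(sqrt(3)*c) + log(cos(4*c))/4


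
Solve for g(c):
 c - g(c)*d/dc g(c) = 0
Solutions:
 g(c) = -sqrt(C1 + c^2)
 g(c) = sqrt(C1 + c^2)


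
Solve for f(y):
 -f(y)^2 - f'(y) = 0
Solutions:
 f(y) = 1/(C1 + y)


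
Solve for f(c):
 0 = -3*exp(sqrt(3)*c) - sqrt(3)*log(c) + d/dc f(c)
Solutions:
 f(c) = C1 + sqrt(3)*c*log(c) - sqrt(3)*c + sqrt(3)*exp(sqrt(3)*c)


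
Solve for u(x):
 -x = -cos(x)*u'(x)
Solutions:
 u(x) = C1 + Integral(x/cos(x), x)


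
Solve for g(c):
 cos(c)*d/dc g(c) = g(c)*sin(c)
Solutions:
 g(c) = C1/cos(c)


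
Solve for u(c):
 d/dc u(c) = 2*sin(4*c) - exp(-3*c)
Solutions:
 u(c) = C1 - cos(4*c)/2 + exp(-3*c)/3


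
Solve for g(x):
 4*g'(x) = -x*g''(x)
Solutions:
 g(x) = C1 + C2/x^3


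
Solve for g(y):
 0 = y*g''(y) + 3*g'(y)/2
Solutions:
 g(y) = C1 + C2/sqrt(y)


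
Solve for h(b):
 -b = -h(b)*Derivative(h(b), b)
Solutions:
 h(b) = -sqrt(C1 + b^2)
 h(b) = sqrt(C1 + b^2)


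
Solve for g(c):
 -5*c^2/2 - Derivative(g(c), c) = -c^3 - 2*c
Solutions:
 g(c) = C1 + c^4/4 - 5*c^3/6 + c^2


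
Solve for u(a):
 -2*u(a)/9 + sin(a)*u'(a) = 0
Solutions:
 u(a) = C1*(cos(a) - 1)^(1/9)/(cos(a) + 1)^(1/9)


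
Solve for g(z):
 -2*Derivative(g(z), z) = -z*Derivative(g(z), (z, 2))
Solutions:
 g(z) = C1 + C2*z^3


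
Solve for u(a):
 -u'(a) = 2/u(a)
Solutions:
 u(a) = -sqrt(C1 - 4*a)
 u(a) = sqrt(C1 - 4*a)


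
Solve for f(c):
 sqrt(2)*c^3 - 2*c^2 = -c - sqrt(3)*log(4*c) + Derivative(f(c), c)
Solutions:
 f(c) = C1 + sqrt(2)*c^4/4 - 2*c^3/3 + c^2/2 + sqrt(3)*c*log(c) - sqrt(3)*c + 2*sqrt(3)*c*log(2)


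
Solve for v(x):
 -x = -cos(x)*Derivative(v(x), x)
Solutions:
 v(x) = C1 + Integral(x/cos(x), x)


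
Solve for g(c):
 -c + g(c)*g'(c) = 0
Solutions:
 g(c) = -sqrt(C1 + c^2)
 g(c) = sqrt(C1 + c^2)


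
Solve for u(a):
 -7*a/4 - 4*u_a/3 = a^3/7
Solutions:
 u(a) = C1 - 3*a^4/112 - 21*a^2/32


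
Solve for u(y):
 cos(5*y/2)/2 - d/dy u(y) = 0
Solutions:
 u(y) = C1 + sin(5*y/2)/5


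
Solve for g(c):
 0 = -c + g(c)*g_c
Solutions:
 g(c) = -sqrt(C1 + c^2)
 g(c) = sqrt(C1 + c^2)


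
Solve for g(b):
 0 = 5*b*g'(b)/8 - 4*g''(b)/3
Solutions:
 g(b) = C1 + C2*erfi(sqrt(15)*b/8)


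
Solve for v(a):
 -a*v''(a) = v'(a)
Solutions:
 v(a) = C1 + C2*log(a)


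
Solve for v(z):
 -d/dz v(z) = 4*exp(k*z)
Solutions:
 v(z) = C1 - 4*exp(k*z)/k


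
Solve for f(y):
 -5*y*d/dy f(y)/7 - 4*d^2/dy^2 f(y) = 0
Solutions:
 f(y) = C1 + C2*erf(sqrt(70)*y/28)


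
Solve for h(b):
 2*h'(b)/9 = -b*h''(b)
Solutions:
 h(b) = C1 + C2*b^(7/9)


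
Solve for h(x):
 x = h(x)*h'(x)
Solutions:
 h(x) = -sqrt(C1 + x^2)
 h(x) = sqrt(C1 + x^2)


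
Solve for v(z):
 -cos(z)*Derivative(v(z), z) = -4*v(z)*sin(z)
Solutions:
 v(z) = C1/cos(z)^4


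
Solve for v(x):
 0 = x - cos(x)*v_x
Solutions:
 v(x) = C1 + Integral(x/cos(x), x)


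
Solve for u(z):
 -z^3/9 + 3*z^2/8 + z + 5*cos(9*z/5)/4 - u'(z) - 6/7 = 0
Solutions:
 u(z) = C1 - z^4/36 + z^3/8 + z^2/2 - 6*z/7 + 25*sin(9*z/5)/36


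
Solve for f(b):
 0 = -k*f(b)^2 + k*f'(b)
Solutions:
 f(b) = -1/(C1 + b)


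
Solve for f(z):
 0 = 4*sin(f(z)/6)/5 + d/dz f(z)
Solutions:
 4*z/5 + 3*log(cos(f(z)/6) - 1) - 3*log(cos(f(z)/6) + 1) = C1


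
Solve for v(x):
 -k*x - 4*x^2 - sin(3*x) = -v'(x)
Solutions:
 v(x) = C1 + k*x^2/2 + 4*x^3/3 - cos(3*x)/3


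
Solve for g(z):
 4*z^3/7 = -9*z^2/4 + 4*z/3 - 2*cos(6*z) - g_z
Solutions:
 g(z) = C1 - z^4/7 - 3*z^3/4 + 2*z^2/3 - sin(6*z)/3


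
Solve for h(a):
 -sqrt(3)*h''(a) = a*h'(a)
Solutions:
 h(a) = C1 + C2*erf(sqrt(2)*3^(3/4)*a/6)


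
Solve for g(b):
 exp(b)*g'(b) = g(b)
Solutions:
 g(b) = C1*exp(-exp(-b))


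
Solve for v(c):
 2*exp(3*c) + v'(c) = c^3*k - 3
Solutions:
 v(c) = C1 + c^4*k/4 - 3*c - 2*exp(3*c)/3


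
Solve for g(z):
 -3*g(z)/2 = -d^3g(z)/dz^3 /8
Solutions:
 g(z) = C3*exp(12^(1/3)*z) + (C1*sin(2^(2/3)*3^(5/6)*z/2) + C2*cos(2^(2/3)*3^(5/6)*z/2))*exp(-12^(1/3)*z/2)


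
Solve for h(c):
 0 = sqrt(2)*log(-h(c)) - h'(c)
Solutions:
 -li(-h(c)) = C1 + sqrt(2)*c


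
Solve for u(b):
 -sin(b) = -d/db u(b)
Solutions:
 u(b) = C1 - cos(b)


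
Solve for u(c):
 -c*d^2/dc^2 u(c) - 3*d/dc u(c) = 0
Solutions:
 u(c) = C1 + C2/c^2


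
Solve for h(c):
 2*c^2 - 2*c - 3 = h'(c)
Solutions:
 h(c) = C1 + 2*c^3/3 - c^2 - 3*c


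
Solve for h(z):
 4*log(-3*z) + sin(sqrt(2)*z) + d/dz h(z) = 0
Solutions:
 h(z) = C1 - 4*z*log(-z) - 4*z*log(3) + 4*z + sqrt(2)*cos(sqrt(2)*z)/2


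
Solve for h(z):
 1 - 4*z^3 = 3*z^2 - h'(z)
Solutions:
 h(z) = C1 + z^4 + z^3 - z


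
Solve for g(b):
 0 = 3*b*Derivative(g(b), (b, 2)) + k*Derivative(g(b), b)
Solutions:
 g(b) = C1 + b^(1 - re(k)/3)*(C2*sin(log(b)*Abs(im(k))/3) + C3*cos(log(b)*im(k)/3))


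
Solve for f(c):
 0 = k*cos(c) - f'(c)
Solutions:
 f(c) = C1 + k*sin(c)


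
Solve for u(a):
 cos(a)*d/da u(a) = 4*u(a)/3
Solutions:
 u(a) = C1*(sin(a) + 1)^(2/3)/(sin(a) - 1)^(2/3)


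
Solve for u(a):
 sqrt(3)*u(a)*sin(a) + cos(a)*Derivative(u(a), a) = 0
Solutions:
 u(a) = C1*cos(a)^(sqrt(3))


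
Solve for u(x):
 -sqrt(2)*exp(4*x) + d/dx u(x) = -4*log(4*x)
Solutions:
 u(x) = C1 - 4*x*log(x) + 4*x*(1 - 2*log(2)) + sqrt(2)*exp(4*x)/4


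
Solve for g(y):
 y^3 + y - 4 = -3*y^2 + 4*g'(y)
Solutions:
 g(y) = C1 + y^4/16 + y^3/4 + y^2/8 - y


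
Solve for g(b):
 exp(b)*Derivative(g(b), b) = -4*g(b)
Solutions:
 g(b) = C1*exp(4*exp(-b))


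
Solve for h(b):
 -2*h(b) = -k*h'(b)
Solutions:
 h(b) = C1*exp(2*b/k)


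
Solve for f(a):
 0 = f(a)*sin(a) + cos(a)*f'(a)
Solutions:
 f(a) = C1*cos(a)


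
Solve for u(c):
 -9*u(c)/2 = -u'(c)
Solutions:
 u(c) = C1*exp(9*c/2)


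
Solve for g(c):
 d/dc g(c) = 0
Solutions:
 g(c) = C1


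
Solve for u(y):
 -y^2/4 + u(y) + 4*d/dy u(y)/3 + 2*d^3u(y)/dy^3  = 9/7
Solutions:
 u(y) = C1*exp(-2^(1/3)*y*(-(27 + sqrt(857))^(1/3) + 4*2^(1/3)/(27 + sqrt(857))^(1/3))/12)*sin(2^(1/3)*sqrt(3)*y*(4*2^(1/3)/(27 + sqrt(857))^(1/3) + (27 + sqrt(857))^(1/3))/12) + C2*exp(-2^(1/3)*y*(-(27 + sqrt(857))^(1/3) + 4*2^(1/3)/(27 + sqrt(857))^(1/3))/12)*cos(2^(1/3)*sqrt(3)*y*(4*2^(1/3)/(27 + sqrt(857))^(1/3) + (27 + sqrt(857))^(1/3))/12) + C3*exp(2^(1/3)*y*(-(27 + sqrt(857))^(1/3) + 4*2^(1/3)/(27 + sqrt(857))^(1/3))/6) + y^2/4 - 2*y/3 + 137/63


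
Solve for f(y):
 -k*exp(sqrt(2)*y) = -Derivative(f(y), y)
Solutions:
 f(y) = C1 + sqrt(2)*k*exp(sqrt(2)*y)/2


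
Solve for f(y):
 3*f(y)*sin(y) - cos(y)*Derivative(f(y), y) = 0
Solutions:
 f(y) = C1/cos(y)^3


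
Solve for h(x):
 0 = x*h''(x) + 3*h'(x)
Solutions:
 h(x) = C1 + C2/x^2


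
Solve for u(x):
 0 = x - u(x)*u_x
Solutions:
 u(x) = -sqrt(C1 + x^2)
 u(x) = sqrt(C1 + x^2)


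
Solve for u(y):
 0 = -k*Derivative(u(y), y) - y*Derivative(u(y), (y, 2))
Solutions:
 u(y) = C1 + y^(1 - re(k))*(C2*sin(log(y)*Abs(im(k))) + C3*cos(log(y)*im(k)))


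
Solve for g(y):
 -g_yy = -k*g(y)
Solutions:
 g(y) = C1*exp(-sqrt(k)*y) + C2*exp(sqrt(k)*y)


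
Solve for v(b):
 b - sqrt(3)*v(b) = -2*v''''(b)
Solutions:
 v(b) = C1*exp(-2^(3/4)*3^(1/8)*b/2) + C2*exp(2^(3/4)*3^(1/8)*b/2) + C3*sin(2^(3/4)*3^(1/8)*b/2) + C4*cos(2^(3/4)*3^(1/8)*b/2) + sqrt(3)*b/3


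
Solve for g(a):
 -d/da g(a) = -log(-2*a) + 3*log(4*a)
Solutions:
 g(a) = C1 - 2*a*log(a) + a*(-5*log(2) + 2 + I*pi)


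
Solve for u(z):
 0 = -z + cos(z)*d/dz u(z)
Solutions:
 u(z) = C1 + Integral(z/cos(z), z)


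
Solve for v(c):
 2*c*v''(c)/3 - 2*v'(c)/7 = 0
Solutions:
 v(c) = C1 + C2*c^(10/7)


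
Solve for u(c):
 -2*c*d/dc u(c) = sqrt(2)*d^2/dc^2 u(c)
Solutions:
 u(c) = C1 + C2*erf(2^(3/4)*c/2)


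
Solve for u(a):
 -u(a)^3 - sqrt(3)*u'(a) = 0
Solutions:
 u(a) = -sqrt(6)*sqrt(-1/(C1 - sqrt(3)*a))/2
 u(a) = sqrt(6)*sqrt(-1/(C1 - sqrt(3)*a))/2


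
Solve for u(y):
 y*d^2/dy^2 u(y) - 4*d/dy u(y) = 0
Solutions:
 u(y) = C1 + C2*y^5


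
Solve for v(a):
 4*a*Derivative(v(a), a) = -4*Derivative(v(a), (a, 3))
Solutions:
 v(a) = C1 + Integral(C2*airyai(-a) + C3*airybi(-a), a)


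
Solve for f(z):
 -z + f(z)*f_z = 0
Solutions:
 f(z) = -sqrt(C1 + z^2)
 f(z) = sqrt(C1 + z^2)


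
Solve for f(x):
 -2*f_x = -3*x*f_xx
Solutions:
 f(x) = C1 + C2*x^(5/3)


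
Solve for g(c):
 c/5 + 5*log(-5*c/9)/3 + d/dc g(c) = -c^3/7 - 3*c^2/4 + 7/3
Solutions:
 g(c) = C1 - c^4/28 - c^3/4 - c^2/10 - 5*c*log(-c)/3 + c*(-5*log(5)/3 + 10*log(3)/3 + 4)


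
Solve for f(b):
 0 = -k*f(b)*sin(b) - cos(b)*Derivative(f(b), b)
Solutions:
 f(b) = C1*exp(k*log(cos(b)))


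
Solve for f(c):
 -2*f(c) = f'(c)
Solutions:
 f(c) = C1*exp(-2*c)


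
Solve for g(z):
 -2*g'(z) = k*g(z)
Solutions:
 g(z) = C1*exp(-k*z/2)


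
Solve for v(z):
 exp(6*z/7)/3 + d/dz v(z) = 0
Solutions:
 v(z) = C1 - 7*exp(6*z/7)/18


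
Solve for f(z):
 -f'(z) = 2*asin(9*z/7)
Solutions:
 f(z) = C1 - 2*z*asin(9*z/7) - 2*sqrt(49 - 81*z^2)/9


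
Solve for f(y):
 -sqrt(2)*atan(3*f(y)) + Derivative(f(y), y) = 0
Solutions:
 Integral(1/atan(3*_y), (_y, f(y))) = C1 + sqrt(2)*y


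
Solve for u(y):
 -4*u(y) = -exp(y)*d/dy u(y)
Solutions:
 u(y) = C1*exp(-4*exp(-y))


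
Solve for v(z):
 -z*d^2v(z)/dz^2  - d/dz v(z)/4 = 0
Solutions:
 v(z) = C1 + C2*z^(3/4)


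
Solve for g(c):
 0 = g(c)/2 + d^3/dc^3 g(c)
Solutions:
 g(c) = C3*exp(-2^(2/3)*c/2) + (C1*sin(2^(2/3)*sqrt(3)*c/4) + C2*cos(2^(2/3)*sqrt(3)*c/4))*exp(2^(2/3)*c/4)


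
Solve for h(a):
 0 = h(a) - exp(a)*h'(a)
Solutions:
 h(a) = C1*exp(-exp(-a))


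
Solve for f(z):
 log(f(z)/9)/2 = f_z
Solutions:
 2*Integral(1/(-log(_y) + 2*log(3)), (_y, f(z))) = C1 - z


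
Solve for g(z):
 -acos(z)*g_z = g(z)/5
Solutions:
 g(z) = C1*exp(-Integral(1/acos(z), z)/5)


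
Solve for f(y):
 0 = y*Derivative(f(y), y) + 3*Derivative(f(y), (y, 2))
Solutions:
 f(y) = C1 + C2*erf(sqrt(6)*y/6)


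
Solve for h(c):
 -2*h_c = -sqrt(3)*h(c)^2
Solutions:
 h(c) = -2/(C1 + sqrt(3)*c)


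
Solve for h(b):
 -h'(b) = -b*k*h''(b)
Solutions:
 h(b) = C1 + b^(((re(k) + 1)*re(k) + im(k)^2)/(re(k)^2 + im(k)^2))*(C2*sin(log(b)*Abs(im(k))/(re(k)^2 + im(k)^2)) + C3*cos(log(b)*im(k)/(re(k)^2 + im(k)^2)))


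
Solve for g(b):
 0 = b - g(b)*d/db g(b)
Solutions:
 g(b) = -sqrt(C1 + b^2)
 g(b) = sqrt(C1 + b^2)


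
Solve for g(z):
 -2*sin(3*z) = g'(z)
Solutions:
 g(z) = C1 + 2*cos(3*z)/3


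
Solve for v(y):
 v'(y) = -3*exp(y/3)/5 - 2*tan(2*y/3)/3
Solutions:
 v(y) = C1 - 9*exp(y/3)/5 + log(cos(2*y/3))


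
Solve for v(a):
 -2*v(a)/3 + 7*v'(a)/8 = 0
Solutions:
 v(a) = C1*exp(16*a/21)


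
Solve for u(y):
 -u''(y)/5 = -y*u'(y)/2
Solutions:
 u(y) = C1 + C2*erfi(sqrt(5)*y/2)


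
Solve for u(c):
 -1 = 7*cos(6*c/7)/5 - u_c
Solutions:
 u(c) = C1 + c + 49*sin(6*c/7)/30


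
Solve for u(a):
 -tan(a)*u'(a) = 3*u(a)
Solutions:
 u(a) = C1/sin(a)^3


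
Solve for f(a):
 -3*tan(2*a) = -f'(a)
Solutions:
 f(a) = C1 - 3*log(cos(2*a))/2


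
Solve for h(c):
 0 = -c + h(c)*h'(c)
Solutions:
 h(c) = -sqrt(C1 + c^2)
 h(c) = sqrt(C1 + c^2)


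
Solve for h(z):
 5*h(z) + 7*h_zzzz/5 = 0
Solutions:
 h(z) = (C1*sin(sqrt(10)*7^(3/4)*z/14) + C2*cos(sqrt(10)*7^(3/4)*z/14))*exp(-sqrt(10)*7^(3/4)*z/14) + (C3*sin(sqrt(10)*7^(3/4)*z/14) + C4*cos(sqrt(10)*7^(3/4)*z/14))*exp(sqrt(10)*7^(3/4)*z/14)


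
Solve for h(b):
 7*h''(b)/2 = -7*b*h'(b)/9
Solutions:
 h(b) = C1 + C2*erf(b/3)


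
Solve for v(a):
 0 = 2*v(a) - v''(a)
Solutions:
 v(a) = C1*exp(-sqrt(2)*a) + C2*exp(sqrt(2)*a)


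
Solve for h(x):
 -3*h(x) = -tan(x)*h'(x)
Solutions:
 h(x) = C1*sin(x)^3


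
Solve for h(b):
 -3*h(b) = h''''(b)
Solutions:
 h(b) = (C1*sin(sqrt(2)*3^(1/4)*b/2) + C2*cos(sqrt(2)*3^(1/4)*b/2))*exp(-sqrt(2)*3^(1/4)*b/2) + (C3*sin(sqrt(2)*3^(1/4)*b/2) + C4*cos(sqrt(2)*3^(1/4)*b/2))*exp(sqrt(2)*3^(1/4)*b/2)


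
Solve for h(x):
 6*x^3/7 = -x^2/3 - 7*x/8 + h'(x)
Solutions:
 h(x) = C1 + 3*x^4/14 + x^3/9 + 7*x^2/16


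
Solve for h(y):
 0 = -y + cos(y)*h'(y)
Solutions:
 h(y) = C1 + Integral(y/cos(y), y)


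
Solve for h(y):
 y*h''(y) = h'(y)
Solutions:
 h(y) = C1 + C2*y^2


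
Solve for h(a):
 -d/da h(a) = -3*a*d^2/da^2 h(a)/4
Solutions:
 h(a) = C1 + C2*a^(7/3)


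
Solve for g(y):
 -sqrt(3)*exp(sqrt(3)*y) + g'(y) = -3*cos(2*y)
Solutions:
 g(y) = C1 + exp(sqrt(3)*y) - 3*sin(2*y)/2


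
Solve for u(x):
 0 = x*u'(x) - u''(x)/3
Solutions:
 u(x) = C1 + C2*erfi(sqrt(6)*x/2)


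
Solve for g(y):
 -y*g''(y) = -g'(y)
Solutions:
 g(y) = C1 + C2*y^2


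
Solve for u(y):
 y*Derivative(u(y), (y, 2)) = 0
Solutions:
 u(y) = C1 + C2*y


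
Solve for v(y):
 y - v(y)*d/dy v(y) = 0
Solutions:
 v(y) = -sqrt(C1 + y^2)
 v(y) = sqrt(C1 + y^2)


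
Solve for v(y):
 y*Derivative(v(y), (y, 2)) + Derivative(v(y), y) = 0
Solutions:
 v(y) = C1 + C2*log(y)


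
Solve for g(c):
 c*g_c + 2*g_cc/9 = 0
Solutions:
 g(c) = C1 + C2*erf(3*c/2)


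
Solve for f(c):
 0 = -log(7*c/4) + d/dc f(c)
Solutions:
 f(c) = C1 + c*log(c) - c + c*log(7/4)


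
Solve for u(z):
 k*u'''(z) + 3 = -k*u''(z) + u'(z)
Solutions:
 u(z) = C1 + C2*exp(z*(-1 + sqrt(k*(k + 4))/k)/2) + C3*exp(-z*(1 + sqrt(k*(k + 4))/k)/2) + 3*z


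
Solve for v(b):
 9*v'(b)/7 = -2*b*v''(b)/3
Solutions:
 v(b) = C1 + C2/b^(13/14)


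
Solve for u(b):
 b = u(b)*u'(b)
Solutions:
 u(b) = -sqrt(C1 + b^2)
 u(b) = sqrt(C1 + b^2)


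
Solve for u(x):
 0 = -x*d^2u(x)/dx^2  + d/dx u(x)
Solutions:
 u(x) = C1 + C2*x^2


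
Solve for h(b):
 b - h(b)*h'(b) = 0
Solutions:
 h(b) = -sqrt(C1 + b^2)
 h(b) = sqrt(C1 + b^2)


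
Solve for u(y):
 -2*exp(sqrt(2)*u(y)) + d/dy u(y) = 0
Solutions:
 u(y) = sqrt(2)*(2*log(-1/(C1 + 2*y)) - log(2))/4


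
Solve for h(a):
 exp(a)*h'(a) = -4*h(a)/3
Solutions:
 h(a) = C1*exp(4*exp(-a)/3)


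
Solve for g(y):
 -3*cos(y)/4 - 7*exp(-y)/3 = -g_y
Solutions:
 g(y) = C1 + 3*sin(y)/4 - 7*exp(-y)/3


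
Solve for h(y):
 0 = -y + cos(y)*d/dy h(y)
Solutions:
 h(y) = C1 + Integral(y/cos(y), y)


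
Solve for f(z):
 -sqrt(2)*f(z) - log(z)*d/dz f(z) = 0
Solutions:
 f(z) = C1*exp(-sqrt(2)*li(z))


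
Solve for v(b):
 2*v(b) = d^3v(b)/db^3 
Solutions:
 v(b) = C3*exp(2^(1/3)*b) + (C1*sin(2^(1/3)*sqrt(3)*b/2) + C2*cos(2^(1/3)*sqrt(3)*b/2))*exp(-2^(1/3)*b/2)


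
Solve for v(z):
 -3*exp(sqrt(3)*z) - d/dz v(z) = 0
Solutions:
 v(z) = C1 - sqrt(3)*exp(sqrt(3)*z)


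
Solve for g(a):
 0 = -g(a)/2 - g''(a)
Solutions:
 g(a) = C1*sin(sqrt(2)*a/2) + C2*cos(sqrt(2)*a/2)


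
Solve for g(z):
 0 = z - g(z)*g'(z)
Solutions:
 g(z) = -sqrt(C1 + z^2)
 g(z) = sqrt(C1 + z^2)


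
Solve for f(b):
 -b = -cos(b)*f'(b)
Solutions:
 f(b) = C1 + Integral(b/cos(b), b)


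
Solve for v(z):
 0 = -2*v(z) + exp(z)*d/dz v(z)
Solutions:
 v(z) = C1*exp(-2*exp(-z))


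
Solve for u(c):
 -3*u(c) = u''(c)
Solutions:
 u(c) = C1*sin(sqrt(3)*c) + C2*cos(sqrt(3)*c)
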